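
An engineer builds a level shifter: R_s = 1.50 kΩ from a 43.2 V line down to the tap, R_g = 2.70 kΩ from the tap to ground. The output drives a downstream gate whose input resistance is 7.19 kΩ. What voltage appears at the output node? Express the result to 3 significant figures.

V_out ≈ 24.5 V

The load sits in parallel with R_g: R_g‖R_L = (2.70 × 7.19) / (2.70 + 7.19) = 1.963 kΩ.
V_out = 43.2 × 1.963 / (1.50 + 1.963) = 43.2 × 1.963/3.463 = 24.5 V.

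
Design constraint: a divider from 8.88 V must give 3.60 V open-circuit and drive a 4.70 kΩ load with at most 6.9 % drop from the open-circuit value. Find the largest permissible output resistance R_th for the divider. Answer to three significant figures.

Loading drop = R_th/(R_th + R_L) ≤ 0.0690, so R_th ≤ R_L · ε/(1−ε) = 4.70 kΩ × 0.0690/0.9310 = 348 Ω.
(Any R1, R2 with R2/(R1+R2) = 0.405 and R1‖R2 ≤ 348 Ω will meet the spec.)

R_th ≤ 348 Ω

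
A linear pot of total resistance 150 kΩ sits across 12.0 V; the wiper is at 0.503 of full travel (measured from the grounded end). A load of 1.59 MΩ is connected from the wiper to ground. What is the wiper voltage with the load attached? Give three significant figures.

V ≈ 5.90 V

The wiper splits the pot into (1−α)R = 74.55 kΩ above and αR = 75.45 kΩ below.
Lower section ‖ load = 72.03 kΩ.
V_wiper = 12.0 × 72.03/(74.55 + 72.03) = 5.90 V.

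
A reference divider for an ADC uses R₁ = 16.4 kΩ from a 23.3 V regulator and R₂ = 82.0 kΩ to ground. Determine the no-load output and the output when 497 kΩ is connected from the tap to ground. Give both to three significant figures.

Open-circuit: V = 23.3 × 82.0/(16.4 + 82.0) = 19.4 V.
With the load, R₂ becomes R₂‖R_L = 70.39 kΩ, so V = 23.3 × 70.39/86.79 = 18.9 V.

Unloaded: 19.4 V; loaded: 18.9 V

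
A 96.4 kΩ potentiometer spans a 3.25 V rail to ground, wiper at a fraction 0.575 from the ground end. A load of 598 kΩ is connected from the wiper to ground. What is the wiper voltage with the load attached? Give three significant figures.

The wiper splits the pot into (1−α)R = 40.97 kΩ above and αR = 55.43 kΩ below.
Lower section ‖ load = 50.73 kΩ.
V_wiper = 3.25 × 50.73/(40.97 + 50.73) = 1.80 V.

V ≈ 1.80 V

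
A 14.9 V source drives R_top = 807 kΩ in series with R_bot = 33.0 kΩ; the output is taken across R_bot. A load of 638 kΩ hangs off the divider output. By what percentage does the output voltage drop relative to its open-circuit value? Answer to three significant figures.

The divider's output (Thévenin) resistance is R_top‖R_bot = 31.70 kΩ.
Fractional drop under load = R_th/(R_th + R_L) = 31.70 / (31.70 + 638) = 0.04734.
So the output falls by 4.73 %.

4.73 %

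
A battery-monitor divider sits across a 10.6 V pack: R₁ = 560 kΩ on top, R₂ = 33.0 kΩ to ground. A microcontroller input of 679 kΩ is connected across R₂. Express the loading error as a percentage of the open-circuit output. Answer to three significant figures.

4.39 %

The divider's output (Thévenin) resistance is R₁‖R₂ = 31.16 kΩ.
Fractional drop under load = R_th/(R_th + R_L) = 31.16 / (31.16 + 679) = 0.04388.
So the output falls by 4.39 %.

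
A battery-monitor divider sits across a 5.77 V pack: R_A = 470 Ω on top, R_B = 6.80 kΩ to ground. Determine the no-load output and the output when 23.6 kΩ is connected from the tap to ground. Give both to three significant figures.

Unloaded: 5.40 V; loaded: 5.30 V

Open-circuit: V = 5.77 × 6800/(470 + 6800) = 5.40 V.
With the load, R_B becomes R_B‖R_L = 5279 Ω, so V = 5.77 × 5279/5749 = 5.30 V.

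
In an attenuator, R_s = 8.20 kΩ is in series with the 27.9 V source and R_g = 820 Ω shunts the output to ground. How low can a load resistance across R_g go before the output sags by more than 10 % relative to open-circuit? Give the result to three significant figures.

R_L(min) ≈ 6.71 kΩ

Output resistance R_th = R_s‖R_g = (8200 × 820)/9020 = 745.5 Ω.
The fractional drop is R_th/(R_th + R_L); requiring this ≤ 0.100 gives R_L ≥ R_th(1/0.100 − 1) = 745.5 × 9.000 = 6.71 kΩ.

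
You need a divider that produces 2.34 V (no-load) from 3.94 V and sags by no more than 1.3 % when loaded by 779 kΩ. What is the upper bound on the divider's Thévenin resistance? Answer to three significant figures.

R_th ≤ 10.3 kΩ

Loading drop = R_th/(R_th + R_L) ≤ 0.0130, so R_th ≤ R_L · ε/(1−ε) = 779 kΩ × 0.0130/0.9870 = 10.3 kΩ.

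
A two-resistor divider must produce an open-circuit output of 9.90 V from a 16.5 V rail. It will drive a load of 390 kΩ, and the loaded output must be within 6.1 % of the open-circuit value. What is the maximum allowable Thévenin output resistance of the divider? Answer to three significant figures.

R_th ≤ 25.3 kΩ

Loading drop = R_th/(R_th + R_L) ≤ 0.0610, so R_th ≤ R_L · ε/(1−ε) = 390 kΩ × 0.0610/0.9390 = 25.3 kΩ.
(Any R1, R2 with R2/(R1+R2) = 0.600 and R1‖R2 ≤ 25.3 kΩ will meet the spec.)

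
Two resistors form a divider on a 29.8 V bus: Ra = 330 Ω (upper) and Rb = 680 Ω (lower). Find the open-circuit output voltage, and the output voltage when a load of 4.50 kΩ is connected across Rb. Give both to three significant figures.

Open-circuit: V = 29.8 × 680/(330 + 680) = 20.1 V.
With the load, Rb becomes Rb‖R_L = 590.7 Ω, so V = 29.8 × 590.7/920.7 = 19.1 V.

Unloaded: 20.1 V; loaded: 19.1 V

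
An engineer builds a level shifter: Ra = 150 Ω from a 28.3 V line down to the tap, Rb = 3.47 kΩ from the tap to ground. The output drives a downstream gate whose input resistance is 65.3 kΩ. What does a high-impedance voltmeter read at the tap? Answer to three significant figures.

V_out ≈ 27.1 V

The load sits in parallel with Rb: Rb‖R_L = (3470 × 65300) / (3470 + 65300) = 3295 Ω.
V_out = 28.3 × 3295 / (150 + 3295) = 28.3 × 3295/3445 = 27.1 V.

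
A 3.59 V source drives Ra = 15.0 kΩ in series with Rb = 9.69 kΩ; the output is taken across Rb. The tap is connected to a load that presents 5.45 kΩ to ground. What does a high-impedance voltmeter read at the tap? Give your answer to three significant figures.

V_out ≈ 0.677 V

The load sits in parallel with Rb: Rb‖R_L = (9.69 × 5.45) / (9.69 + 5.45) = 3.488 kΩ.
V_out = 3.59 × 3.488 / (15.0 + 3.488) = 3.59 × 3.488/18.49 = 0.677 V.
(Unloaded it would have been 1.41 V.)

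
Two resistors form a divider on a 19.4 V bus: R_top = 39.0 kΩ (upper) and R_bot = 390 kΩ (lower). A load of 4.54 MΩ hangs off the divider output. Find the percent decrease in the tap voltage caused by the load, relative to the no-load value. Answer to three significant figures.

The divider's output (Thévenin) resistance is R_top‖R_bot = 35.45 kΩ.
Fractional drop under load = R_th/(R_th + R_L) = 35.45 / (35.45 + 4540) = 0.007749.
So the output falls by 0.775 %.

0.775 %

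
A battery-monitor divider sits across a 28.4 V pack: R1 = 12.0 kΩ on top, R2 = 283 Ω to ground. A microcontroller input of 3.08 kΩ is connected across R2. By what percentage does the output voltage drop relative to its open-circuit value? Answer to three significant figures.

Unloaded V = 28.4 × 283/12280 = 0.65434 V.
Loaded: R2‖R_L = 259.2 Ω, giving V = 28.4 × 259.2/12260 = 0.60044 V.
Drop = (0.65434 − 0.60044) / 0.65434 = 8.24 %.

8.24 %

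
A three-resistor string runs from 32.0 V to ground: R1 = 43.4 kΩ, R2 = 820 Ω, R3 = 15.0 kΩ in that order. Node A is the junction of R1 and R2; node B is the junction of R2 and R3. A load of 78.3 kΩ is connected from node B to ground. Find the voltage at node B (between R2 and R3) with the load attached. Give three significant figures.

At node B, R3 is in parallel with the load: R3‖R_L = 12590 Ω.
Below node A the resistance is R2 + (R3‖R_L) = 13410 Ω, so V_A = 32.0 × 13410/56810 = 7.553 V.
Then V_B = V_A × (R3‖R_L)/(R2 + R3‖R_L) = 7.553 × 12590/13410 = 7.09 V.

V ≈ 7.09 V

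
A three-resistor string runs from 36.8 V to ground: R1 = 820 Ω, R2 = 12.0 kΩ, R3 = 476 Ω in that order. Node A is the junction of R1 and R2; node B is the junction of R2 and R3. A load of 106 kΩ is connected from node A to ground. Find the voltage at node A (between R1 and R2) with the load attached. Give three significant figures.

Below node A the series string R2+R3 = 12480 Ω sits in parallel with the 106000 Ω load: 11160 Ω.
V_A = 36.8 × 11160/(820 + 11160) = 34.3 V.

V ≈ 34.3 V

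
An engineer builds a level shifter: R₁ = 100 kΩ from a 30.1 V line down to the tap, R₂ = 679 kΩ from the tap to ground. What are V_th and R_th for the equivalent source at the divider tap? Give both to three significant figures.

V_th is the open-circuit tap voltage: 30.1 × 679/(100 + 679) = 26.2 V.
With the supply zeroed, R₁ and R₂ appear in parallel from the tap: R_th = R₁‖R₂ = (100 × 679)/779.0 = 87.2 kΩ.

V_th = 26.2 V, R_th = 87.2 kΩ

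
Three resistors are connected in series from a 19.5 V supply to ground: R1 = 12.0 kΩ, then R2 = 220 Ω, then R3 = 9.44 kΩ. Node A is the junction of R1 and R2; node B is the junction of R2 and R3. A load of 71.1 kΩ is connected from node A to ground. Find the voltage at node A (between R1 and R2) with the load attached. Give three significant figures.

Below node A the series string R2+R3 = 9660 Ω sits in parallel with the 71100 Ω load: 8505 Ω.
V_A = 19.5 × 8505/(12000 + 8505) = 8.09 V.

V ≈ 8.09 V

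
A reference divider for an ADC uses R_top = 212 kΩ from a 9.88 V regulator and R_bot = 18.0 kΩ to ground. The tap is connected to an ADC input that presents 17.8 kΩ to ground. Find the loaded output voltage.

The load sits in parallel with R_bot: R_bot‖R_L = (18.0 × 17.8) / (18.0 + 17.8) = 8.950 kΩ.
V_out = 9.88 × 8.950 / (212 + 8.950) = 9.88 × 8.950/220.9 = 0.400 V.
(Unloaded it would have been 0.773 V.)

V_out ≈ 0.400 V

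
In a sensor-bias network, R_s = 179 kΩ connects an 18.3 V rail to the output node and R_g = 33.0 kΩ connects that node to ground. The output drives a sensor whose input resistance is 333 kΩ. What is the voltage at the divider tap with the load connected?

The load sits in parallel with R_g: R_g‖R_L = (33.0 × 333) / (33.0 + 333) = 30.02 kΩ.
V_out = 18.3 × 30.02 / (179 + 30.02) = 18.3 × 30.02/209.0 = 2.63 V.

V_out ≈ 2.63 V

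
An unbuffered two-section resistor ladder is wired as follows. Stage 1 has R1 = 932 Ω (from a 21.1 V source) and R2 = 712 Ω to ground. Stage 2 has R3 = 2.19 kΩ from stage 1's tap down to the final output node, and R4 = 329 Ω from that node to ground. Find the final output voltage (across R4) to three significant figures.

Stage 2 presents R3+R4 = 2519 Ω as a load on stage 1's tap.
Stage 1's lower leg becomes R2‖(R3+R4) = 555.1 Ω, so V_mid = 21.1 × 555.1/1487 = 7.876 V.
Stage 2 is itself unloaded: V_out = V_mid × R4/(R3+R4) = 7.876 × 329/2519 = 1.03 V.

V_out ≈ 1.03 V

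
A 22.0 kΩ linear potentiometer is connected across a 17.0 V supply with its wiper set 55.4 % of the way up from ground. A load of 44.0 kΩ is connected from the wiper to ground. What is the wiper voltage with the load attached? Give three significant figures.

V ≈ 8.38 V

The wiper splits the pot into (1−α)R = 9.812 kΩ above and αR = 12.19 kΩ below.
Lower section ‖ load = 9.544 kΩ.
V_wiper = 17.0 × 9.544/(9.812 + 9.544) = 8.38 V.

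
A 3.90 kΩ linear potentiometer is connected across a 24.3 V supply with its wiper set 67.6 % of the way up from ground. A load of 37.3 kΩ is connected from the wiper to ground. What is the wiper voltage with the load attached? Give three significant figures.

V ≈ 16.1 V

The wiper splits the pot into (1−α)R = 1.264 kΩ above and αR = 2.636 kΩ below.
Lower section ‖ load = 2.462 kΩ.
V_wiper = 24.3 × 2.462/(1.264 + 2.462) = 16.1 V.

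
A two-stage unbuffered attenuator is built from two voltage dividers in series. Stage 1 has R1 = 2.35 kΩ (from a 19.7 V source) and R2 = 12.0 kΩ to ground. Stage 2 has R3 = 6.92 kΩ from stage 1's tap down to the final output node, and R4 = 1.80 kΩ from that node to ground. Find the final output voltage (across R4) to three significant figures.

V_out ≈ 2.78 V

Stage 2 presents R3+R4 = 8.720 kΩ as a load on stage 1's tap.
Stage 1's lower leg becomes R2‖(R3+R4) = 5.050 kΩ, so V_mid = 19.7 × 5.050/7.400 = 13.44 V.
Stage 2 is itself unloaded: V_out = V_mid × R4/(R3+R4) = 13.44 × 1.80/8.720 = 2.78 V.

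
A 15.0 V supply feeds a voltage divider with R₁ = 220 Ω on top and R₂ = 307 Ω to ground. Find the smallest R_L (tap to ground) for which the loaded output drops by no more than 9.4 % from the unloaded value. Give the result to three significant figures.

Output resistance R_th = R₁‖R₂ = (220 × 307)/527.0 = 128.2 Ω.
The fractional drop is R_th/(R_th + R_L); requiring this ≤ 0.0940 gives R_L ≥ R_th(1/0.0940 − 1) = 128.2 × 9.638 = 1.24 kΩ.

R_L(min) ≈ 1.24 kΩ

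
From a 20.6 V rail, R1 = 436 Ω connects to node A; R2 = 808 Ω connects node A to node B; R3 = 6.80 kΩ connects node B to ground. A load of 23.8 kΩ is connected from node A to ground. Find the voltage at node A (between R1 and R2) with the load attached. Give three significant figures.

Below node A the series string R2+R3 = 7608 Ω sits in parallel with the 23800 Ω load: 5765 Ω.
V_A = 20.6 × 5765/(436 + 5765) = 19.2 V.

V ≈ 19.2 V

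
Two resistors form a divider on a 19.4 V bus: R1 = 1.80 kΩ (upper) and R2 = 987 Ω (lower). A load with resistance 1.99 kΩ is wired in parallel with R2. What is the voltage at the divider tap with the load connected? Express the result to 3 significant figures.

V_out ≈ 5.20 V

The load sits in parallel with R2: R2‖R_L = (987 × 1990) / (987 + 1990) = 659.8 Ω.
V_out = 19.4 × 659.8 / (1800 + 659.8) = 19.4 × 659.8/2460 = 5.20 V.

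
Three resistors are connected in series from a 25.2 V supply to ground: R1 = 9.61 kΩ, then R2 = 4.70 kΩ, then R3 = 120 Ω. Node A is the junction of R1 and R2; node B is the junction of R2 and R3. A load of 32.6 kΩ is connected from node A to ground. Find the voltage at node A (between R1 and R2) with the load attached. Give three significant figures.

V ≈ 7.66 V

Below node A the series string R2+R3 = 4820 Ω sits in parallel with the 32600 Ω load: 4199 Ω.
V_A = 25.2 × 4199/(9610 + 4199) = 7.66 V.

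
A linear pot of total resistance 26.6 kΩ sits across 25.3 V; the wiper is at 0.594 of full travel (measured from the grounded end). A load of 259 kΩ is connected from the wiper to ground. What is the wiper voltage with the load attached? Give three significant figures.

The wiper splits the pot into (1−α)R = 10.80 kΩ above and αR = 15.80 kΩ below.
Lower section ‖ load = 14.89 kΩ.
V_wiper = 25.3 × 14.89/(10.80 + 14.89) = 14.7 V.

V ≈ 14.7 V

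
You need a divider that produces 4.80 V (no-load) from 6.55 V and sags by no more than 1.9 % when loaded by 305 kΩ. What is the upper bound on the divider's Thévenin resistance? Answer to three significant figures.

R_th ≤ 5.91 kΩ

Loading drop = R_th/(R_th + R_L) ≤ 0.0190, so R_th ≤ R_L · ε/(1−ε) = 305 kΩ × 0.0190/0.9810 = 5.91 kΩ.
(Any R1, R2 with R2/(R1+R2) = 0.733 and R1‖R2 ≤ 5.91 kΩ will meet the spec.)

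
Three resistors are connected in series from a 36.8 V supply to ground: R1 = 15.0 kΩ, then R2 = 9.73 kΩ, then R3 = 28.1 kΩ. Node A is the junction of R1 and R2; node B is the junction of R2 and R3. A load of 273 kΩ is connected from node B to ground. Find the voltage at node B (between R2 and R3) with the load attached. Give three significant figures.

V ≈ 18.7 V

At node B, R3 is in parallel with the load: R3‖R_L = 25.48 kΩ.
Below node A the resistance is R2 + (R3‖R_L) = 35.21 kΩ, so V_A = 36.8 × 35.21/50.21 = 25.81 V.
Then V_B = V_A × (R3‖R_L)/(R2 + R3‖R_L) = 25.81 × 25.48/35.21 = 18.7 V.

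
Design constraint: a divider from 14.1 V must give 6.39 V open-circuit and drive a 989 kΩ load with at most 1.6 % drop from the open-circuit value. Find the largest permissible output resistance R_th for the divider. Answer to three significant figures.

Loading drop = R_th/(R_th + R_L) ≤ 0.0160, so R_th ≤ R_L · ε/(1−ε) = 989 kΩ × 0.0160/0.9840 = 16.1 kΩ.
(Any R1, R2 with R2/(R1+R2) = 0.453 and R1‖R2 ≤ 16.1 kΩ will meet the spec.)

R_th ≤ 16.1 kΩ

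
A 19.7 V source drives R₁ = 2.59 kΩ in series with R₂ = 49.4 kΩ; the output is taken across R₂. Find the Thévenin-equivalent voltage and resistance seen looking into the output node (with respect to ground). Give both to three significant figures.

V_th = 18.7 V, R_th = 2.46 kΩ

V_th is the open-circuit tap voltage: 19.7 × 49.4/(2.59 + 49.4) = 18.7 V.
With the supply zeroed, R₁ and R₂ appear in parallel from the tap: R_th = R₁‖R₂ = (2.59 × 49.4)/51.99 = 2.46 kΩ.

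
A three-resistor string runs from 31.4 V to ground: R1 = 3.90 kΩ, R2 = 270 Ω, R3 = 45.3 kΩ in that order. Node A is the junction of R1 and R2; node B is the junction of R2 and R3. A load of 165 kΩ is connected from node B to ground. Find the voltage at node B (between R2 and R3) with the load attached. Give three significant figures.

At node B, R3 is in parallel with the load: R3‖R_L = 35540 Ω.
Below node A the resistance is R2 + (R3‖R_L) = 35810 Ω, so V_A = 31.4 × 35810/39710 = 28.32 V.
Then V_B = V_A × (R3‖R_L)/(R2 + R3‖R_L) = 28.32 × 35540/35810 = 28.1 V.

V ≈ 28.1 V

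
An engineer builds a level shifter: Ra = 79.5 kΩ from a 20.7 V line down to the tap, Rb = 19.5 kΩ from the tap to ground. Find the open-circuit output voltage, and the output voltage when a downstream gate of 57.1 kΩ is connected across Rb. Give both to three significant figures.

Open-circuit: V = 20.7 × 19.5/(79.5 + 19.5) = 4.08 V.
With the load, Rb becomes Rb‖R_L = 14.54 kΩ, so V = 20.7 × 14.54/94.04 = 3.20 V.

Unloaded: 4.08 V; loaded: 3.20 V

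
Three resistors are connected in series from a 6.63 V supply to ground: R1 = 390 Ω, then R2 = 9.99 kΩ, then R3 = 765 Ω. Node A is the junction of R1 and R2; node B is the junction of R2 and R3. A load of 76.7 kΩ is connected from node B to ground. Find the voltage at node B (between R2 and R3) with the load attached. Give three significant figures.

V ≈ 0.451 V

At node B, R3 is in parallel with the load: R3‖R_L = 757.4 Ω.
Below node A the resistance is R2 + (R3‖R_L) = 10750 Ω, so V_A = 6.63 × 10750/11140 = 6.398 V.
Then V_B = V_A × (R3‖R_L)/(R2 + R3‖R_L) = 6.398 × 757.4/10750 = 0.451 V.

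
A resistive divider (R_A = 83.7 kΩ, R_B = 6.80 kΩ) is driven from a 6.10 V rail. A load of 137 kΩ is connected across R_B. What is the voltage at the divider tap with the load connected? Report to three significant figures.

The load sits in parallel with R_B: R_B‖R_L = (6.80 × 137) / (6.80 + 137) = 6.478 kΩ.
V_out = 6.10 × 6.478 / (83.7 + 6.478) = 6.10 × 6.478/90.18 = 0.438 V.
(Unloaded it would have been 0.458 V.)

V_out ≈ 0.438 V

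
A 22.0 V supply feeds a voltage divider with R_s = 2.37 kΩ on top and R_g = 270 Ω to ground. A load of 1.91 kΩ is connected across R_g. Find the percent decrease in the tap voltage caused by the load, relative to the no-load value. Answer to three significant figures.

Unloaded V = 22.0 × 270/2640 = 2.2500 V.
Loaded: R_g‖R_L = 236.6 Ω, giving V = 22.0 × 236.6/2607 = 1.9966 V.
Drop = (2.2500 − 1.9966) / 2.2500 = 11.3 %.

11.3 %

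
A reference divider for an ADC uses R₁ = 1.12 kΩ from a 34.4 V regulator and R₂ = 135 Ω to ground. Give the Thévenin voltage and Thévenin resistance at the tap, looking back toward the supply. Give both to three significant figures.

V_th = 3.70 V, R_th = 120 Ω

V_th is the open-circuit tap voltage: 34.4 × 135/(1120 + 135) = 3.70 V.
With the supply zeroed, R₁ and R₂ appear in parallel from the tap: R_th = R₁‖R₂ = (1120 × 135)/1255 = 120 Ω.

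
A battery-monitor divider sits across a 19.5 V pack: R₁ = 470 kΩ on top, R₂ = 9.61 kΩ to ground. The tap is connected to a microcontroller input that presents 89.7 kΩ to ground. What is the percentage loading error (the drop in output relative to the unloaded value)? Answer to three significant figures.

The divider's output (Thévenin) resistance is R₁‖R₂ = 9.417 kΩ.
Fractional drop under load = R_th/(R_th + R_L) = 9.417 / (9.417 + 89.7) = 0.09501.
So the output falls by 9.50 %.

9.50 %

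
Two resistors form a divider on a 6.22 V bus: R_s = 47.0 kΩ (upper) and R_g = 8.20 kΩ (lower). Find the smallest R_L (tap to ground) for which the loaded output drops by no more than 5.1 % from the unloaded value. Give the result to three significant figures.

R_L(min) ≈ 130 kΩ

Output resistance R_th = R_s‖R_g = (47.0 × 8.20)/55.20 = 6.982 kΩ.
The fractional drop is R_th/(R_th + R_L); requiring this ≤ 0.0510 gives R_L ≥ R_th(1/0.0510 − 1) = 6.982 × 18.61 = 130 kΩ.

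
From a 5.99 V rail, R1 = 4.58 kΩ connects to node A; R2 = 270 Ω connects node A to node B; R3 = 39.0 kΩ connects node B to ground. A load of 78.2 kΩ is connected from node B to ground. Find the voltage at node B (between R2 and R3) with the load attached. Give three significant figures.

At node B, R3 is in parallel with the load: R3‖R_L = 26020 Ω.
Below node A the resistance is R2 + (R3‖R_L) = 26290 Ω, so V_A = 5.99 × 26290/30870 = 5.101 V.
Then V_B = V_A × (R3‖R_L)/(R2 + R3‖R_L) = 5.101 × 26020/26290 = 5.05 V.

V ≈ 5.05 V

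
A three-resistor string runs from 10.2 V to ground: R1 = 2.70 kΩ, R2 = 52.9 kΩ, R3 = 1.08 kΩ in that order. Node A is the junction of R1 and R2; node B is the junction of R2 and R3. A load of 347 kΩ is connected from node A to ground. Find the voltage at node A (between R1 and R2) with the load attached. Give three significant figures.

Below node A the series string R2+R3 = 53.98 kΩ sits in parallel with the 347 kΩ load: 46.71 kΩ.
V_A = 10.2 × 46.71/(2.70 + 46.71) = 9.64 V.

V ≈ 9.64 V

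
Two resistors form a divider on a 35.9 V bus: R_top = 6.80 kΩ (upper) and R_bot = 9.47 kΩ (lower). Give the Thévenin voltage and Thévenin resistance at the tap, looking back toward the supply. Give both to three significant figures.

V_th is the open-circuit tap voltage: 35.9 × 9.47/(6.80 + 9.47) = 20.9 V.
With the supply zeroed, R_top and R_bot appear in parallel from the tap: R_th = R_top‖R_bot = (6.80 × 9.47)/16.27 = 3.96 kΩ.

V_th = 20.9 V, R_th = 3.96 kΩ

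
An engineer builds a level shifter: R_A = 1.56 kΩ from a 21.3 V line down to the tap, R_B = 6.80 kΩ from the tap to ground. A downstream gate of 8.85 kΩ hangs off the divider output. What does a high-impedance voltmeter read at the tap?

V_out ≈ 15.2 V

The load sits in parallel with R_B: R_B‖R_L = (6.80 × 8.85) / (6.80 + 8.85) = 3.845 kΩ.
V_out = 21.3 × 3.845 / (1.56 + 3.845) = 21.3 × 3.845/5.405 = 15.2 V.
(Unloaded it would have been 17.3 V.)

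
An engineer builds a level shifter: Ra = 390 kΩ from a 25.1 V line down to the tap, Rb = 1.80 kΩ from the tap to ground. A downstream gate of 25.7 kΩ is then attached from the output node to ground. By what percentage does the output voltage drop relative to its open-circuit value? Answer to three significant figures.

The divider's output (Thévenin) resistance is Ra‖Rb = 1.792 kΩ.
Fractional drop under load = R_th/(R_th + R_L) = 1.792 / (1.792 + 25.7) = 0.06517.
So the output falls by 6.52 %.

6.52 %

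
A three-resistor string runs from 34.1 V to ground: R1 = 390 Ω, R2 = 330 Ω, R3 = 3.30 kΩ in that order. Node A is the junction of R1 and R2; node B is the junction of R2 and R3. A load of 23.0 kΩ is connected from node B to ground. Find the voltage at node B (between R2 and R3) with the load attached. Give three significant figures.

At node B, R3 is in parallel with the load: R3‖R_L = 2886 Ω.
Below node A the resistance is R2 + (R3‖R_L) = 3216 Ω, so V_A = 34.1 × 3216/3606 = 30.41 V.
Then V_B = V_A × (R3‖R_L)/(R2 + R3‖R_L) = 30.41 × 2886/3216 = 27.3 V.

V ≈ 27.3 V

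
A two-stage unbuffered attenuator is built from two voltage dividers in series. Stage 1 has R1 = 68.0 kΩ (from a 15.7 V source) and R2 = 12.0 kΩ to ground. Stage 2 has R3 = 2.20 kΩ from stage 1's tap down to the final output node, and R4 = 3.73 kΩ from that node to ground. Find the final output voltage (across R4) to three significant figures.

V_out ≈ 0.545 V

Stage 2 presents R3+R4 = 5.930 kΩ as a load on stage 1's tap.
Stage 1's lower leg becomes R2‖(R3+R4) = 3.969 kΩ, so V_mid = 15.7 × 3.969/71.97 = 0.8658 V.
Stage 2 is itself unloaded: V_out = V_mid × R4/(R3+R4) = 0.8658 × 3.73/5.930 = 0.545 V.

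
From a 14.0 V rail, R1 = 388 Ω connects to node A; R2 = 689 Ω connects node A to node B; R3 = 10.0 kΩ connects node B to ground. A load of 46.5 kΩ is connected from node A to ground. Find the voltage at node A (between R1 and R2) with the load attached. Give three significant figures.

V ≈ 13.4 V

Below node A the series string R2+R3 = 10690 Ω sits in parallel with the 46500 Ω load: 8691 Ω.
V_A = 14.0 × 8691/(388 + 8691) = 13.4 V.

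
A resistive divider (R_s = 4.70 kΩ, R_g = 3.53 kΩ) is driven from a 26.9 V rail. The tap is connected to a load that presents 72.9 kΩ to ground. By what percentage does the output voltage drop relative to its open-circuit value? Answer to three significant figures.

2.69 %

The divider's output (Thévenin) resistance is R_s‖R_g = 2.016 kΩ.
Fractional drop under load = R_th/(R_th + R_L) = 2.016 / (2.016 + 72.9) = 0.02691.
So the output falls by 2.69 %.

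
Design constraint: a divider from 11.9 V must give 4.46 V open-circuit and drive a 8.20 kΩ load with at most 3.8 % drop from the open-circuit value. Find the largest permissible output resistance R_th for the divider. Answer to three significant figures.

R_th ≤ 324 Ω

Loading drop = R_th/(R_th + R_L) ≤ 0.0380, so R_th ≤ R_L · ε/(1−ε) = 8.20 kΩ × 0.0380/0.9620 = 324 Ω.
(Any R1, R2 with R2/(R1+R2) = 0.375 and R1‖R2 ≤ 324 Ω will meet the spec.)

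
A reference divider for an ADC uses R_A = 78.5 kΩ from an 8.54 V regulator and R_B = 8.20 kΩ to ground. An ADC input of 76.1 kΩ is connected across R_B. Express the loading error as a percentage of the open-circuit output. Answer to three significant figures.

The divider's output (Thévenin) resistance is R_A‖R_B = 7.424 kΩ.
Fractional drop under load = R_th/(R_th + R_L) = 7.424 / (7.424 + 76.1) = 0.08889.
So the output falls by 8.89 %.

8.89 %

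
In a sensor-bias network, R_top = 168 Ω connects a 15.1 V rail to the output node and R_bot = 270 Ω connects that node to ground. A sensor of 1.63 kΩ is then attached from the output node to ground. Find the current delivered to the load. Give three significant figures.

I_L ≈ 5.37 mA

R_bot‖R_L = 231.6 Ω; V_out = 15.1 × 231.6/399.6 = 8.752 V.
I_L = V_out / R_L = 8.752 / 1.63 kΩ = 5.37 mA.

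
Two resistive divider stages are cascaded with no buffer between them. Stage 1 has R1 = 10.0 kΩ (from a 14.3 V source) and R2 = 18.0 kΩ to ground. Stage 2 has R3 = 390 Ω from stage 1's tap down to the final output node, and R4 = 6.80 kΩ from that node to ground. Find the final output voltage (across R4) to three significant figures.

V_out ≈ 4.59 V

Stage 2 presents R3+R4 = 7190 Ω as a load on stage 1's tap.
Stage 1's lower leg becomes R2‖(R3+R4) = 5138 Ω, so V_mid = 14.3 × 5138/15140 = 4.853 V.
Stage 2 is itself unloaded: V_out = V_mid × R4/(R3+R4) = 4.853 × 6800/7190 = 4.59 V.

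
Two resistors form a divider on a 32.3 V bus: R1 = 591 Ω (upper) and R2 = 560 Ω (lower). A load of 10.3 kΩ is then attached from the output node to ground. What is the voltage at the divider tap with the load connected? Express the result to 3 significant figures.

V_out ≈ 15.3 V

The load sits in parallel with R2: R2‖R_L = (560 × 10300) / (560 + 10300) = 531.1 Ω.
V_out = 32.3 × 531.1 / (591 + 531.1) = 32.3 × 531.1/1122 = 15.3 V.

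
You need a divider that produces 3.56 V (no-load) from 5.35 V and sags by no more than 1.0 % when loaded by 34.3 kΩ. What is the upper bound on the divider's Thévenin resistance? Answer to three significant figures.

Loading drop = R_th/(R_th + R_L) ≤ 0.0100, so R_th ≤ R_L · ε/(1−ε) = 34.3 kΩ × 0.0100/0.9900 = 346 Ω.
(Any R1, R2 with R2/(R1+R2) = 0.665 and R1‖R2 ≤ 346 Ω will meet the spec.)

R_th ≤ 346 Ω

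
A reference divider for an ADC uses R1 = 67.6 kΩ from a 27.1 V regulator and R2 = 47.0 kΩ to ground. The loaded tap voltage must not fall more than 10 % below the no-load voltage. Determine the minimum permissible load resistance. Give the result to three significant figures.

Output resistance R_th = R1‖R2 = (67.6 × 47.0)/114.6 = 27.72 kΩ.
The fractional drop is R_th/(R_th + R_L); requiring this ≤ 0.100 gives R_L ≥ R_th(1/0.100 − 1) = 27.72 × 9.000 = 250 kΩ.

R_L(min) ≈ 250 kΩ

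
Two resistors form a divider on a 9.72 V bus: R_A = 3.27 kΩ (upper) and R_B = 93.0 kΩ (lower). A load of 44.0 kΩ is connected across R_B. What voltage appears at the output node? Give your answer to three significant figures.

V_out ≈ 8.76 V

The load sits in parallel with R_B: R_B‖R_L = (93.0 × 44.0) / (93.0 + 44.0) = 29.87 kΩ.
V_out = 9.72 × 29.87 / (3.27 + 29.87) = 9.72 × 29.87/33.14 = 8.76 V.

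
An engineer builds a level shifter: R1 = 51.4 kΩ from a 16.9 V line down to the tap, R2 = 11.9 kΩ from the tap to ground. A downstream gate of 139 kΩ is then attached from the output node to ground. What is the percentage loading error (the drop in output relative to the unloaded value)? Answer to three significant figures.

The divider's output (Thévenin) resistance is R1‖R2 = 9.663 kΩ.
Fractional drop under load = R_th/(R_th + R_L) = 9.663 / (9.663 + 139) = 0.06500.
So the output falls by 6.50 %.

6.50 %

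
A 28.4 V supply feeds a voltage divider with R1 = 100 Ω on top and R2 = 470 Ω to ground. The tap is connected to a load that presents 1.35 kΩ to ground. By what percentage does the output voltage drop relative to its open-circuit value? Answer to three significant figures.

The divider's output (Thévenin) resistance is R1‖R2 = 82.46 Ω.
Fractional drop under load = R_th/(R_th + R_L) = 82.46 / (82.46 + 1350) = 0.05756.
So the output falls by 5.76 %.

5.76 %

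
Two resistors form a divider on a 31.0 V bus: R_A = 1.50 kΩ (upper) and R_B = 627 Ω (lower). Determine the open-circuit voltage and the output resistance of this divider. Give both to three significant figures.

V_th is the open-circuit tap voltage: 31.0 × 627/(1500 + 627) = 9.14 V.
With the supply zeroed, R_A and R_B appear in parallel from the tap: R_th = R_A‖R_B = (1500 × 627)/2127 = 442 Ω.

V_th = 9.14 V, R_th = 442 Ω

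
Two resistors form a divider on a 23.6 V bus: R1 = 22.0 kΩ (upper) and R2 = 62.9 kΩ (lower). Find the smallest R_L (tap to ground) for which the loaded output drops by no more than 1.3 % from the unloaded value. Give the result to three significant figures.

R_L(min) ≈ 1.24 MΩ

Output resistance R_th = R1‖R2 = (22.0 × 62.9)/84.90 = 16.30 kΩ.
The fractional drop is R_th/(R_th + R_L); requiring this ≤ 0.0130 gives R_L ≥ R_th(1/0.0130 − 1) = 16.30 × 75.92 = 1.24 MΩ.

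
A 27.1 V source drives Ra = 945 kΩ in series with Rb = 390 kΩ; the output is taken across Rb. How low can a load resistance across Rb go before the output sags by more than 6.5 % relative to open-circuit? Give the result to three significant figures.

R_L(min) ≈ 3.97 MΩ

Output resistance R_th = Ra‖Rb = (945 × 390)/1335 = 276.1 kΩ.
The fractional drop is R_th/(R_th + R_L); requiring this ≤ 0.0650 gives R_L ≥ R_th(1/0.0650 − 1) = 276.1 × 14.38 = 3.97 MΩ.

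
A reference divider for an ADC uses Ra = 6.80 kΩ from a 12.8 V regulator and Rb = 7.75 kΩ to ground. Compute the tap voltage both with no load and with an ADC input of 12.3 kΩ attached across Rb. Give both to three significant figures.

Open-circuit: V = 12.8 × 7.75/(6.80 + 7.75) = 6.82 V.
With the load, Rb becomes Rb‖R_L = 4.754 kΩ, so V = 12.8 × 4.754/11.55 = 5.27 V.

Unloaded: 6.82 V; loaded: 5.27 V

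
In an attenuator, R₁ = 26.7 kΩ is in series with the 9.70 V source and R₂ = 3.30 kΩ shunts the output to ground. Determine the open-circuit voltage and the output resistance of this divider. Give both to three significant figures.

V_th is the open-circuit tap voltage: 9.70 × 3.30/(26.7 + 3.30) = 1.07 V.
With the supply zeroed, R₁ and R₂ appear in parallel from the tap: R_th = R₁‖R₂ = (26.7 × 3.30)/30.00 = 2.94 kΩ.

V_th = 1.07 V, R_th = 2.94 kΩ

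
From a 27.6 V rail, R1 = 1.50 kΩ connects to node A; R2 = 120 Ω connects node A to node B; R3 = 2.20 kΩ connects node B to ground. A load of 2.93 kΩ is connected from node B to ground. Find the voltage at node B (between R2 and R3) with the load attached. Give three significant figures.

V ≈ 12.1 V

At node B, R3 is in parallel with the load: R3‖R_L = 1257 Ω.
Below node A the resistance is R2 + (R3‖R_L) = 1377 Ω, so V_A = 27.6 × 1377/2877 = 13.21 V.
Then V_B = V_A × (R3‖R_L)/(R2 + R3‖R_L) = 13.21 × 1257/1377 = 12.1 V.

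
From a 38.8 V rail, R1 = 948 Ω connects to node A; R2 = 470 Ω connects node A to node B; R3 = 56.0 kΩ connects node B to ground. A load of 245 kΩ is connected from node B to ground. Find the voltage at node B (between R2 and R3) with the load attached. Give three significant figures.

V ≈ 37.6 V

At node B, R3 is in parallel with the load: R3‖R_L = 45580 Ω.
Below node A the resistance is R2 + (R3‖R_L) = 46050 Ω, so V_A = 38.8 × 46050/47000 = 38.02 V.
Then V_B = V_A × (R3‖R_L)/(R2 + R3‖R_L) = 38.02 × 45580/46050 = 37.6 V.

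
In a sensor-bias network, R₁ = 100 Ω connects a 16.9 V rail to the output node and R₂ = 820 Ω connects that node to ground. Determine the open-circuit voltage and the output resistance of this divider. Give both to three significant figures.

V_th is the open-circuit tap voltage: 16.9 × 820/(100 + 820) = 15.1 V.
With the supply zeroed, R₁ and R₂ appear in parallel from the tap: R_th = R₁‖R₂ = (100 × 820)/920.0 = 89.1 Ω.

V_th = 15.1 V, R_th = 89.1 Ω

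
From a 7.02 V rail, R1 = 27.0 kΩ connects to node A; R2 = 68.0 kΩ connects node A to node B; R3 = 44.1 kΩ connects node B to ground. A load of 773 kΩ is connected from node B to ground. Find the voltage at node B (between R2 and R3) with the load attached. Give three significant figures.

V ≈ 2.14 V

At node B, R3 is in parallel with the load: R3‖R_L = 41.72 kΩ.
Below node A the resistance is R2 + (R3‖R_L) = 109.7 kΩ, so V_A = 7.02 × 109.7/136.7 = 5.634 V.
Then V_B = V_A × (R3‖R_L)/(R2 + R3‖R_L) = 5.634 × 41.72/109.7 = 2.14 V.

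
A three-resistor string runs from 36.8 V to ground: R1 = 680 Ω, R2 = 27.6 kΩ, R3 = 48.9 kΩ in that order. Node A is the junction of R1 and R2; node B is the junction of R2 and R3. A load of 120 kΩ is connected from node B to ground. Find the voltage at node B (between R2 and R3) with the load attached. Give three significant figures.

At node B, R3 is in parallel with the load: R3‖R_L = 34740 Ω.
Below node A the resistance is R2 + (R3‖R_L) = 62340 Ω, so V_A = 36.8 × 62340/63020 = 36.40 V.
Then V_B = V_A × (R3‖R_L)/(R2 + R3‖R_L) = 36.40 × 34740/62340 = 20.3 V.

V ≈ 20.3 V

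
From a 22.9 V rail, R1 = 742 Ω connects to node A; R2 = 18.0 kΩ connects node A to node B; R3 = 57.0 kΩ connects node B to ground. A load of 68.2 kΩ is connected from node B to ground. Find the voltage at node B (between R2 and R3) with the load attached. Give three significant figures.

At node B, R3 is in parallel with the load: R3‖R_L = 31050 Ω.
Below node A the resistance is R2 + (R3‖R_L) = 49050 Ω, so V_A = 22.9 × 49050/49790 = 22.56 V.
Then V_B = V_A × (R3‖R_L)/(R2 + R3‖R_L) = 22.56 × 31050/49050 = 14.3 V.

V ≈ 14.3 V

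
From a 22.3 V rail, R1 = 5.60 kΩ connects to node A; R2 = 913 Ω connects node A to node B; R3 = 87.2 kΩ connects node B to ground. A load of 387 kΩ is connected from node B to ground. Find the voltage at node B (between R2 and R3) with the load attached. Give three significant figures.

V ≈ 20.4 V

At node B, R3 is in parallel with the load: R3‖R_L = 71160 Ω.
Below node A the resistance is R2 + (R3‖R_L) = 72080 Ω, so V_A = 22.3 × 72080/77680 = 20.69 V.
Then V_B = V_A × (R3‖R_L)/(R2 + R3‖R_L) = 20.69 × 71160/72080 = 20.4 V.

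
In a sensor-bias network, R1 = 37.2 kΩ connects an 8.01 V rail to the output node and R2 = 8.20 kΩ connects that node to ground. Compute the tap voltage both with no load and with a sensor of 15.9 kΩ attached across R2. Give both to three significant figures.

Open-circuit: V = 8.01 × 8.20/(37.2 + 8.20) = 1.45 V.
With the load, R2 becomes R2‖R_L = 5.410 kΩ, so V = 8.01 × 5.410/42.61 = 1.02 V.

Unloaded: 1.45 V; loaded: 1.02 V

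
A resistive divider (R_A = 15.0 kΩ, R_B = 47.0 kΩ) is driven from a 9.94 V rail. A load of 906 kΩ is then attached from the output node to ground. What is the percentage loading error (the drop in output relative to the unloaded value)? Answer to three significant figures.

1.24 %

The divider's output (Thévenin) resistance is R_A‖R_B = 11.37 kΩ.
Fractional drop under load = R_th/(R_th + R_L) = 11.37 / (11.37 + 906) = 0.01240.
So the output falls by 1.24 %.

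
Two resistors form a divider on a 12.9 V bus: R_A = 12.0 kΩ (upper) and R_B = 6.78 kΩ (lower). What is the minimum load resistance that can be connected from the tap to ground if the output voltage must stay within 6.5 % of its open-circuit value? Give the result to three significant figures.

Output resistance R_th = R_A‖R_B = (12.0 × 6.78)/18.78 = 4.332 kΩ.
The fractional drop is R_th/(R_th + R_L); requiring this ≤ 0.0650 gives R_L ≥ R_th(1/0.0650 − 1) = 4.332 × 14.38 = 62.3 kΩ.

R_L(min) ≈ 62.3 kΩ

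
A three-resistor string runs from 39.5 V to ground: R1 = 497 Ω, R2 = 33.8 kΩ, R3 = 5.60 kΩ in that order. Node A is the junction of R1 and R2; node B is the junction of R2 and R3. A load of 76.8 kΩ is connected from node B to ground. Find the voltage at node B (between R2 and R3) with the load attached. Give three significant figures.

V ≈ 5.22 V

At node B, R3 is in parallel with the load: R3‖R_L = 5219 Ω.
Below node A the resistance is R2 + (R3‖R_L) = 39020 Ω, so V_A = 39.5 × 39020/39520 = 39.00 V.
Then V_B = V_A × (R3‖R_L)/(R2 + R3‖R_L) = 39.00 × 5219/39020 = 5.22 V.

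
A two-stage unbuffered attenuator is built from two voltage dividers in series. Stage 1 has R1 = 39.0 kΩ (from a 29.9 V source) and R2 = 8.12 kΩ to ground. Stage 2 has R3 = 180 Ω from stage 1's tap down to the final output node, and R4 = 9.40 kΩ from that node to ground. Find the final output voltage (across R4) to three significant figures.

V_out ≈ 2.97 V

Stage 2 presents R3+R4 = 9580 Ω as a load on stage 1's tap.
Stage 1's lower leg becomes R2‖(R3+R4) = 4395 Ω, so V_mid = 29.9 × 4395/43390 = 3.028 V.
Stage 2 is itself unloaded: V_out = V_mid × R4/(R3+R4) = 3.028 × 9400/9580 = 2.97 V.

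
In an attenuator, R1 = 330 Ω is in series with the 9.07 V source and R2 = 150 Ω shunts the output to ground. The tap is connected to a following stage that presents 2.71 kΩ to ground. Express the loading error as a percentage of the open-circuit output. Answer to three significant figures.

3.67 %

The divider's output (Thévenin) resistance is R1‖R2 = 103.1 Ω.
Fractional drop under load = R_th/(R_th + R_L) = 103.1 / (103.1 + 2710) = 0.03666.
So the output falls by 3.67 %.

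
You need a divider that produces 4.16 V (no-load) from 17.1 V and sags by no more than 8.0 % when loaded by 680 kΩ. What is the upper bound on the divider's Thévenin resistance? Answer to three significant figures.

R_th ≤ 59.1 kΩ

Loading drop = R_th/(R_th + R_L) ≤ 0.0800, so R_th ≤ R_L · ε/(1−ε) = 680 kΩ × 0.0800/0.9200 = 59.1 kΩ.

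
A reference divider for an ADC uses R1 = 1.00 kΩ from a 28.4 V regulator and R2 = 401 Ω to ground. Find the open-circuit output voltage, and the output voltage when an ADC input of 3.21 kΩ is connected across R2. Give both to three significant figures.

Unloaded: 8.13 V; loaded: 7.46 V

Open-circuit: V = 28.4 × 401/(1000 + 401) = 8.13 V.
With the load, R2 becomes R2‖R_L = 356.5 Ω, so V = 28.4 × 356.5/1356 = 7.46 V.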